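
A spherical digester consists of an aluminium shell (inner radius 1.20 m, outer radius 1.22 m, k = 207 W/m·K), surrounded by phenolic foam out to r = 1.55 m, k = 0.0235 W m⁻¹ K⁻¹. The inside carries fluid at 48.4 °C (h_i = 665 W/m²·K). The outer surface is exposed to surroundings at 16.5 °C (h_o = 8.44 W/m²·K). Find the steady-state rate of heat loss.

Series thermal resistances, inner to outer:
  R_conv,in = 1/(4πr²h) = 1/(4π·1.20²·665) = 8.310×10^-5 K/W
  R_aluminium = (1/1.20 − 1/1.22)/(4πk) = 0.01366/(4π·207) = 5.252×10^-6 K/W
  R_phenolic foam = (1/1.22 − 1/1.55)/(4πk) = 0.1745/(4π·0.0235) = 0.5909 K/W
  R_conv,out = 1/(4πr²h) = 1/(4π·1.55²·8.44) = 0.003924 K/W
ΣR = 8.310×10^-5 + 5.252×10^-6 + 0.5909 + 0.003924 = 0.5949 K/W
Q = ΔT/ΣR = (48.4 °C − 16.5 °C)/0.5949 = 53.6 W

Q = 53.6 W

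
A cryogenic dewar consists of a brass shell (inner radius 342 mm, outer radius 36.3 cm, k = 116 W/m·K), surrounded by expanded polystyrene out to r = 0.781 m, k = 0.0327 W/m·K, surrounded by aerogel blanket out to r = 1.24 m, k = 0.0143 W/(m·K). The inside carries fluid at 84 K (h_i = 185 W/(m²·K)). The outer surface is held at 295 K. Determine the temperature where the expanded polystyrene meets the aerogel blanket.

T = 205.7 K

Series thermal resistances, inner to outer:
  R_conv,in = 1/(4πr²h) = 1/(4π·0.342²·185) = 0.003678 K/W
  R_brass = (1/0.342 − 1/0.363)/(4πk) = 0.1692/(4π·116) = 1.160×10^-4 K/W
  R_expanded polystyrene = (1/0.363 − 1/0.781)/(4πk) = 1.474/(4π·0.0327) = 3.588 K/W
  R_aerogel blanket = (1/0.781 − 1/1.24)/(4πk) = 0.4740/(4π·0.0143) = 2.638 K/W
ΣR = 0.003678 + 1.160×10^-4 + 3.588 + 2.638 = 6.230 K/W
Q = ΔT/ΣR = (84 K − 295 K)/6.230 = -33.87 W
From the inner boundary to the expanded polystyrene/aerogel blanket interface, ΣR_partial = 3.592 K/W.
T_interface = T_in − Q·ΣR_partial = 84 K − (-33.87)(3.592) = 205.7 K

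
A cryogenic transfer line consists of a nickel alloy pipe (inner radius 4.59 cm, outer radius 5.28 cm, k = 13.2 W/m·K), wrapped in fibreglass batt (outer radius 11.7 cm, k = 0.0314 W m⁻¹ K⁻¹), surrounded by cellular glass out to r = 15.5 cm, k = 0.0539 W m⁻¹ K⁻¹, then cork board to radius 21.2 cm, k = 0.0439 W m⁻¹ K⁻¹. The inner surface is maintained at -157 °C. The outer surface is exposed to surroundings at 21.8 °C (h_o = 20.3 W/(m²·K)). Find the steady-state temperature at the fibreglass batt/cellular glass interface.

Resistance network (inner→outer):
  R'_nickel alloy = ln(0.0528/0.0459)/(2πk) = 0.1400/(2π·13.2) = 0.001689 m·K/W
  R'_fibreglass batt = ln(0.117/0.0528)/(2πk) = 0.7957/(2π·0.0314) = 4.033 m·K/W
  R'_cellular glass = ln(0.155/0.117)/(2πk) = 0.2813/(2π·0.0539) = 0.8305 m·K/W
  R'_cork board = ln(0.212/0.155)/(2πk) = 0.3132/(2π·0.0439) = 1.135 m·K/W
  R'_conv,out = 1/(2πr h) = 1/(2π·0.212·20.3) = 0.03698 m·K/W
ΣR = 0.001689 + 4.033 + 0.8305 + 1.135 + 0.03698 = 6.037 m·K/W
Q' = ΔT/ΣR = (-157 °C − 21.8 °C)/6.037 = -29.62 W/m
From the inner boundary to the fibreglass batt/cellular glass interface, ΣR_partial = 4.035 m·K/W.
T_interface = T_in − Q'·ΣR_partial = -157 °C − (-29.62)(4.035) = -37.5 °C

T = -37.5 °C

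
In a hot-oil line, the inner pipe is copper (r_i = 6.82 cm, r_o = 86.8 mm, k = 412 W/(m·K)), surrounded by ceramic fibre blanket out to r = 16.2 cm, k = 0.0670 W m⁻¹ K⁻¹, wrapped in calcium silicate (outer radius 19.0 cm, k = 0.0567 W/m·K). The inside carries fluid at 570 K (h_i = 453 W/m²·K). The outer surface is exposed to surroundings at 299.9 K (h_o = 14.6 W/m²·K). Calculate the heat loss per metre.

Q' = 136 W/m

Treat each layer as a resistance in series:
  R'_conv,in = 1/(2πr h) = 1/(2π·0.0682·453) = 0.005152 m·K/W
  R'_copper = ln(0.0868/0.0682)/(2πk) = 0.2412/(2π·412) = 9.316×10^-5 m·K/W
  R'_ceramic fibre blanket = ln(0.162/0.0868)/(2πk) = 0.6240/(2π·0.0670) = 1.482 m·K/W
  R'_calcium silicate = ln(0.190/0.162)/(2πk) = 0.1594/(2π·0.0567) = 0.4475 m·K/W
  R'_conv,out = 1/(2πr h) = 1/(2π·0.190·14.6) = 0.05737 m·K/W
ΣR = 0.005152 + 9.316×10^-5 + 1.482 + 0.4475 + 0.05737 = 1.992 m·K/W
Q' = ΔT/ΣR = (570 K − 299.9 K)/1.992 = 136 W/m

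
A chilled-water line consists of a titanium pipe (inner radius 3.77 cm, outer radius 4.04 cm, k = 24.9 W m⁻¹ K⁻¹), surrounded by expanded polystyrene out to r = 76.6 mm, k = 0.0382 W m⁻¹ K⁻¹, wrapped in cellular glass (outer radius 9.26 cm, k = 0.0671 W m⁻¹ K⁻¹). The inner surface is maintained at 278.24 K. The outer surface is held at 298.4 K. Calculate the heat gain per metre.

Q' = 6.47 W/m

Series thermal resistances, inner to outer:
  R'_titanium = ln(0.0404/0.0377)/(2πk) = 0.06917/(2π·24.9) = 4.421×10^-4 m·K/W
  R'_expanded polystyrene = ln(0.0766/0.0404)/(2πk) = 0.6398/(2π·0.0382) = 2.666 m·K/W
  R'_cellular glass = ln(0.0926/0.0766)/(2πk) = 0.1897/(2π·0.0671) = 0.4499 m·K/W
ΣR = 4.421×10^-4 + 2.666 + 0.4499 = 3.116 m·K/W
Q' = ΔT/ΣR = (278.24 K − 298.4 K)/3.116 = -6.47 W/m
(Negative Q' ⇒ heat flows inward; heat gain = 6.47 W/m.)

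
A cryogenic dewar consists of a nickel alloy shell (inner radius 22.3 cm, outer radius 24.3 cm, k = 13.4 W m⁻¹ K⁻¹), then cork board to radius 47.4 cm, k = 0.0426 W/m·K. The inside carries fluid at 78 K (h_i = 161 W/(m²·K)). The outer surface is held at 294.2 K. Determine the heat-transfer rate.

Q = 57.5 W

Resistance network (inner→outer):
  R_conv,in = 1/(4πr²h) = 1/(4π·0.223²·161) = 0.009939 K/W
  R_nickel alloy = (1/0.223 − 1/0.243)/(4πk) = 0.3691/(4π·13.4) = 0.002192 K/W
  R_cork board = (1/0.243 − 1/0.474)/(4πk) = 2.006/(4π·0.0426) = 3.746 K/W
ΣR = 0.009939 + 0.002192 + 3.746 = 3.758 K/W
Q = ΔT/ΣR = (78 K − 294.2 K)/3.758 = -57.5 W
(Negative Q ⇒ heat flows inward; heat gain = 57.5 W.)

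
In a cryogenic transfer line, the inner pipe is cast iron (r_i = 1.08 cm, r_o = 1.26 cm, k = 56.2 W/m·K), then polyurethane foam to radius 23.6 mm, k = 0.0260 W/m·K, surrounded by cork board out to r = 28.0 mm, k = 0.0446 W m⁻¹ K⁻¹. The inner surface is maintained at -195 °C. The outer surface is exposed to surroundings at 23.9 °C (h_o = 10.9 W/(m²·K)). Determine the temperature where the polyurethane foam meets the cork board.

Series thermal resistances, inner to outer:
  R'_cast iron = ln(0.0126/0.0108)/(2πk) = 0.1542/(2π·56.2) = 4.365×10^-4 m·K/W
  R'_polyurethane foam = ln(0.0236/0.0126)/(2πk) = 0.6275/(2π·0.0260) = 3.841 m·K/W
  R'_cork board = ln(0.0280/0.0236)/(2πk) = 0.1710/(2π·0.0446) = 0.6101 m·K/W
  R'_conv,out = 1/(2πr h) = 1/(2π·0.0280·10.9) = 0.5215 m·K/W
ΣR = 4.365×10^-4 + 3.841 + 0.6101 + 0.5215 = 4.973 m·K/W
Q' = ΔT/ΣR = (-195 °C − 23.9 °C)/4.973 = -44.02 W/m
From the inner boundary to the polyurethane foam/cork board interface, ΣR_partial = 3.841 m·K/W.
T_interface = T_in − Q'·ΣR_partial = -195 °C − (-44.02)(3.841) = -25.9 °C

T = -25.9 °C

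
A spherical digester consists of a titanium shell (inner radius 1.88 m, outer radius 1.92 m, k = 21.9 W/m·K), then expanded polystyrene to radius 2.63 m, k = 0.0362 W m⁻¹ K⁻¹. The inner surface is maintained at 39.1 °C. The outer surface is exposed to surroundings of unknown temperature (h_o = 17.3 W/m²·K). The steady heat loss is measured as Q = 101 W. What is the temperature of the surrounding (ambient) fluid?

Series resistances:
  R_titanium = (1/1.88 − 1/1.92)/(4πk) = 0.01108/(4π·21.9) = 4.027×10^-5 K/W
  R_expanded polystyrene = (1/1.92 − 1/2.63)/(4πk) = 0.1406/(4π·0.0362) = 0.3091 K/W
  R_conv,out = 1/(4πr²h) = 1/(4π·2.63²·17.3) = 6.650×10^-4 K/W
ΣR = 0.3098 K/W
ΔT = Q·ΣR = 101 × 0.3098 = 31.29 K
Heat flows outward, so T_out = T_in − ΔT = 39.1 − 31.29 = 7.81 °C

T_out = 7.81 °C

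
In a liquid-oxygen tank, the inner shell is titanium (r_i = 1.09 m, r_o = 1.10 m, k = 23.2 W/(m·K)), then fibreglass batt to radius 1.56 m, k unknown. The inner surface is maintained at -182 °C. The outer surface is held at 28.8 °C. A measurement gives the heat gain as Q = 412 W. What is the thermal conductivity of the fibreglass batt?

ΣR = ΔT/Q = |-182 − 28.8|/412 = 0.5117 K/W
Known resistances:
  R_titanium = (1/1.09 − 1/1.10)/(4πk) = 0.008340/(4π·23.2) = 2.861×10^-5 K/W
R_fibreglass batt = ΣR − ΣR_known = 0.5117 − 2.861×10^-5 = 0.5117 K/W
(1/r₁−1/r₂)/(4πk) = 0.5117 ⇒ k = 0.2681/(4π·0.5117) = 0.0417 W/m·K

k = 0.0417 W/m·K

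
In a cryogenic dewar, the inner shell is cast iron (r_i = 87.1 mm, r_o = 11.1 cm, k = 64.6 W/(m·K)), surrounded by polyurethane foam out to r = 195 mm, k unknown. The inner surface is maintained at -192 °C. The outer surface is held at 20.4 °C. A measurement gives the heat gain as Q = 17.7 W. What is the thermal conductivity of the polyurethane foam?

k = 0.0257 W/m·K

ΣR = ΔT/Q = |-192 − 20.4|/17.7 = 12.00 K/W
Known resistances:
  R_cast iron = (1/0.0871 − 1/0.111)/(4πk) = 2.472/(4π·64.6) = 0.003045 K/W
R_polyurethane foam = ΣR − ΣR_known = 12.00 − 0.003045 = 12.00 K/W
(1/r₁−1/r₂)/(4πk) = 12.00 ⇒ k = 3.881/(4π·12.00) = 0.0257 W/m·K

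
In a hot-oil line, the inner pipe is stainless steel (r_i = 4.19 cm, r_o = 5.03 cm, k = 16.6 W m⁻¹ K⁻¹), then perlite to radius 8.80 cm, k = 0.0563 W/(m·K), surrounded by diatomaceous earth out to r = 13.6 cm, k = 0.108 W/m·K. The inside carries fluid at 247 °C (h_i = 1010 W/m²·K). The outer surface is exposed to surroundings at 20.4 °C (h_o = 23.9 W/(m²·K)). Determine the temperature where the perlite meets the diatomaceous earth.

T = 89.1 °C

Treat each layer as a resistance in series:
  R'_conv,in = 1/(2πr h) = 1/(2π·0.0419·1010) = 0.003761 m·K/W
  R'_stainless steel = ln(0.0503/0.0419)/(2πk) = 0.1827/(2π·16.6) = 0.001752 m·K/W
  R'_perlite = ln(0.0880/0.0503)/(2πk) = 0.5593/(2π·0.0563) = 1.581 m·K/W
  R'_diatomaceous earth = ln(0.136/0.0880)/(2πk) = 0.4353/(2π·0.108) = 0.6415 m·K/W
  R'_conv,out = 1/(2πr h) = 1/(2π·0.136·23.9) = 0.04896 m·K/W
ΣR = 0.003761 + 0.001752 + 1.581 + 0.6415 + 0.04896 = 2.277 m·K/W
Q' = ΔT/ΣR = (247 °C − 20.4 °C)/2.277 = 99.52 W/m
From the inner boundary to the perlite/diatomaceous earth interface, ΣR_partial = 1.587 m·K/W.
T_interface = T_in − Q'·ΣR_partial = 247 °C − (99.52)(1.587) = 89.1 °C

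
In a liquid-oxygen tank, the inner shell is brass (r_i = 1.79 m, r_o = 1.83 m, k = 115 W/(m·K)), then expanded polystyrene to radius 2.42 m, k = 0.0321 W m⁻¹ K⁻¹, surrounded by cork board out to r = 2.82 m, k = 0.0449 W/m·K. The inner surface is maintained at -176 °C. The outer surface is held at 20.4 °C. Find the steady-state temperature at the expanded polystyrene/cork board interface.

Treat each layer as a resistance in series:
  R_brass = (1/1.79 − 1/1.83)/(4πk) = 0.01221/(4π·115) = 8.450×10^-6 K/W
  R_expanded polystyrene = (1/1.83 − 1/2.42)/(4πk) = 0.1332/(4π·0.0321) = 0.3303 K/W
  R_cork board = (1/2.42 − 1/2.82)/(4πk) = 0.05861/(4π·0.0449) = 0.1039 K/W
ΣR = 8.450×10^-6 + 0.3303 + 0.1039 = 0.4342 K/W
Q = ΔT/ΣR = (-176 °C − 20.4 °C)/0.4342 = -452.3 W
From the inner boundary to the expanded polystyrene/cork board interface, ΣR_partial = 0.3303 K/W.
T_interface = T_in − Q·ΣR_partial = -176 °C − (-452.3)(0.3303) = -26.6 °C

T = -26.6 °C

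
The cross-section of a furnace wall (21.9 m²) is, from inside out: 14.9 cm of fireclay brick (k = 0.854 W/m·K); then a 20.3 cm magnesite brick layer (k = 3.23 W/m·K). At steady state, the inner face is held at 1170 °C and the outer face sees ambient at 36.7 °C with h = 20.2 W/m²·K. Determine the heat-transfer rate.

Series thermal resistances, inner to outer:
  R_fireclay brick = L/(kA) = 0.149/(0.854·21.9) = 0.007967 K/W
  R_magnesite brick = L/(kA) = 0.203/(3.23·21.9) = 0.002870 K/W
  R_conv,out = 1/(hA) = 1/(20.2·21.9) = 0.002261 K/W
ΣR = 0.007967 + 0.002870 + 0.002261 = 0.01310 K/W
Q = ΔT/ΣR = (1170 °C − 36.7 °C)/0.01310 = 86500 W

Q = 86500 W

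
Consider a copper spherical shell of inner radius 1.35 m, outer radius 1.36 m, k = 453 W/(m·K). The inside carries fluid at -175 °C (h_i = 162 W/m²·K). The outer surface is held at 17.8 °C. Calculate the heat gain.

Resistance network (inner→outer):
  R_conv,in = 1/(4πr²h) = 1/(4π·1.35²·162) = 2.695×10^-4 K/W
  R_copper = (1/1.35 − 1/1.36)/(4πk) = 0.005447/(4π·453) = 9.568×10^-7 K/W
ΣR = 2.695×10^-4 + 9.568×10^-7 = 2.705×10^-4 K/W
Q = ΔT/ΣR = (-175 °C − 17.8 °C)/2.705×10^-4 = -7.13×10^5 W
(Negative Q ⇒ heat flows inward; heat gain = 7.13×10^5 W.)

Q = 7.13×10^5 W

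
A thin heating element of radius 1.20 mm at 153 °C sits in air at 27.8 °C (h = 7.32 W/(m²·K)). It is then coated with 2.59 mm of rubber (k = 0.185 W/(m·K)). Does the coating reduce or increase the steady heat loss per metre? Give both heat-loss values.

Critical radius for a cylinder: r_cr = k/h = 0.0253 m = 2.53 cm.
Outer radius after coating: r₂ = 0.00120 + 0.00259 = 0.00379 m.
Since r₁ < r_cr and r₂ ≤ r_cr, the coating moves toward the maximum at r_cr — heat loss rises.
Bare: R = 1/(2πr₁h) = 18.12 m·K/W; Q = 125.2/18.12 = 6.91 W/m.
Coated: R = R_cond + R_conv = 6.726 m·K/W; Q = 125.2/6.726 = 18.6 W/m.

increases: 6.91 → 18.6 W/m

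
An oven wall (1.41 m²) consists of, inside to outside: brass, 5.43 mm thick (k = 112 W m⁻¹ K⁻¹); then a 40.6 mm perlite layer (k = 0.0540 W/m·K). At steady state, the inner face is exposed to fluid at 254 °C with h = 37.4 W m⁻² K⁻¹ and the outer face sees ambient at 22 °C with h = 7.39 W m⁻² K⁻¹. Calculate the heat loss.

Series thermal resistances, inner to outer:
  R_conv,in = 1/(hA) = 1/(37.4·1.41) = 0.01896 K/W
  R_brass = L/(kA) = 0.00543/(112·1.41) = 3.438×10^-5 K/W
  R_perlite = L/(kA) = 0.0406/(0.0540·1.41) = 0.5332 K/W
  R_conv,out = 1/(hA) = 1/(7.39·1.41) = 0.09597 K/W
ΣR = 0.01896 + 3.438×10^-5 + 0.5332 + 0.09597 = 0.6482 K/W
Q = ΔT/ΣR = (254 °C − 22 °C)/0.6482 = 358 W

Q = 358 W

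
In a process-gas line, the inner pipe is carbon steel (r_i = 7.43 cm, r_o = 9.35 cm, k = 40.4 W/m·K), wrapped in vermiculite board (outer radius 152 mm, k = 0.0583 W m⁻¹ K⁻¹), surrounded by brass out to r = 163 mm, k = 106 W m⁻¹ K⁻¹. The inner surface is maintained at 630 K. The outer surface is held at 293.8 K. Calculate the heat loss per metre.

Treat each layer as a resistance in series:
  R'_carbon steel = ln(0.0935/0.0743)/(2πk) = 0.2299/(2π·40.4) = 9.055×10^-4 m·K/W
  R'_vermiculite board = ln(0.152/0.0935)/(2πk) = 0.4859/(2π·0.0583) = 1.327 m·K/W
  R'_brass = ln(0.163/0.152)/(2πk) = 0.06987/(2π·106) = 1.049×10^-4 m·K/W
ΣR = 9.055×10^-4 + 1.327 + 1.049×10^-4 = 1.328 m·K/W
Q' = ΔT/ΣR = (630 K − 293.8 K)/1.328 = 253 W/m

Q' = 253 W/m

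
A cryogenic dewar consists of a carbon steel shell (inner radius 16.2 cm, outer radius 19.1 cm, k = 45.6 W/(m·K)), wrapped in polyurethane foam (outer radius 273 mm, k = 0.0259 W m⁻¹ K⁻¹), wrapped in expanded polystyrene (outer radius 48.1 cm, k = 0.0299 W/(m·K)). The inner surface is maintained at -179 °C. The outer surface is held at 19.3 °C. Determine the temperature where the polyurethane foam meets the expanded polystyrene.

Treat each layer as a resistance in series:
  R_carbon steel = (1/0.162 − 1/0.191)/(4πk) = 0.9372/(4π·45.6) = 0.001636 K/W
  R_polyurethane foam = (1/0.191 − 1/0.273)/(4πk) = 1.573/(4π·0.0259) = 4.832 K/W
  R_expanded polystyrene = (1/0.273 − 1/0.481)/(4πk) = 1.584/(4π·0.0299) = 4.216 K/W
ΣR = 0.001636 + 4.832 + 4.216 = 9.050 K/W
Q = ΔT/ΣR = (-179 °C − 19.3 °C)/9.050 = -21.91 W
From the inner boundary to the polyurethane foam/expanded polystyrene interface, ΣR_partial = 4.834 K/W.
T_interface = T_in − Q·ΣR_partial = -179 °C − (-21.91)(4.834) = -73.1 °C

T = -73.1 °C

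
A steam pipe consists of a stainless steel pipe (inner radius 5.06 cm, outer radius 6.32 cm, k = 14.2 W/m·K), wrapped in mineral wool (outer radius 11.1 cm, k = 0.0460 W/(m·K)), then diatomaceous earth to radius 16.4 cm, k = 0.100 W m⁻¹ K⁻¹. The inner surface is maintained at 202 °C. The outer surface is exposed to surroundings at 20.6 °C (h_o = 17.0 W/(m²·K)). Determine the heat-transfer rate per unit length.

Series thermal resistances, inner to outer:
  R'_stainless steel = ln(0.0632/0.0506)/(2πk) = 0.2224/(2π·14.2) = 0.002492 m·K/W
  R'_mineral wool = ln(0.111/0.0632)/(2πk) = 0.5632/(2π·0.0460) = 1.949 m·K/W
  R'_diatomaceous earth = ln(0.164/0.111)/(2πk) = 0.3903/(2π·0.100) = 0.6212 m·K/W
  R'_conv,out = 1/(2πr h) = 1/(2π·0.164·17.0) = 0.05709 m·K/W
ΣR = 0.002492 + 1.949 + 0.6212 + 0.05709 = 2.630 m·K/W
Q' = ΔT/ΣR = (202 °C − 20.6 °C)/2.630 = 69.0 W/m

Q' = 69.0 W/m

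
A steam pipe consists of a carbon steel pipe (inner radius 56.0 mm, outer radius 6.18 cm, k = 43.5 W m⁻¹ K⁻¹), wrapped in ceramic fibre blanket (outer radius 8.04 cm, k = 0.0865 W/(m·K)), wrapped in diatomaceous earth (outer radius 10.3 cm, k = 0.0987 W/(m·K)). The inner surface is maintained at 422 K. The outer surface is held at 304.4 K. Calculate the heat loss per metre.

Resistance network (inner→outer):
  R'_carbon steel = ln(0.0618/0.0560)/(2πk) = 0.09855/(2π·43.5) = 3.606×10^-4 m·K/W
  R'_ceramic fibre blanket = ln(0.0804/0.0618)/(2πk) = 0.2631/(2π·0.0865) = 0.4841 m·K/W
  R'_diatomaceous earth = ln(0.103/0.0804)/(2πk) = 0.2477/(2π·0.0987) = 0.3994 m·K/W
ΣR = 3.606×10^-4 + 0.4841 + 0.3994 = 0.8839 m·K/W
Q' = ΔT/ΣR = (422 K − 304.4 K)/0.8839 = 133 W/m

Q' = 133 W/m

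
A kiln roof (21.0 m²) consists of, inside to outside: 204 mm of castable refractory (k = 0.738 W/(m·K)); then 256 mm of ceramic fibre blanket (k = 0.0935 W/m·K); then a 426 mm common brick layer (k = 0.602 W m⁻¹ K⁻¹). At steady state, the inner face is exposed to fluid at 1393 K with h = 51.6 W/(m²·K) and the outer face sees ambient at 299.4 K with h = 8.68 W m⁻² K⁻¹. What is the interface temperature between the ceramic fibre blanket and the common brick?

Resistance network (inner→outer):
  R_conv,in = 1/(hA) = 1/(51.6·21.0) = 9.228×10^-4 K/W
  R_castable refractory = L/(kA) = 0.204/(0.738·21.0) = 0.01316 K/W
  R_ceramic fibre blanket = L/(kA) = 0.256/(0.0935·21.0) = 0.1304 K/W
  R_common brick = L/(kA) = 0.426/(0.602·21.0) = 0.03370 K/W
  R_conv,out = 1/(hA) = 1/(8.68·21.0) = 0.005486 K/W
ΣR = 9.228×10^-4 + 0.01316 + 0.1304 + 0.03370 + 0.005486 = 0.1837 K/W
Q = ΔT/ΣR = (1393 K − 299.4 K)/0.1837 = 5953 W
From the inner boundary to the ceramic fibre blanket/common brick interface, ΣR_partial = 0.1445 K/W.
T_interface = T_in − Q·ΣR_partial = 1393 K − (5953)(0.1445) = 533 K

T = 533 K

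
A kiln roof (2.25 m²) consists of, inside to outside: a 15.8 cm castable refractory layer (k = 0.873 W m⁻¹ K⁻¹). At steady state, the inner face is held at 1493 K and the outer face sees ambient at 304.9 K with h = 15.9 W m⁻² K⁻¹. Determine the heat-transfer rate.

Q = 11.0 kW

Series thermal resistances, inner to outer:
  R_castable refractory = L/(kA) = 0.158/(0.873·2.25) = 0.08044 K/W
  R_conv,out = 1/(hA) = 1/(15.9·2.25) = 0.02795 K/W
ΣR = 0.08044 + 0.02795 = 0.1084 K/W
Q = ΔT/ΣR = (1493 K − 304.9 K)/0.1084 = 11000 W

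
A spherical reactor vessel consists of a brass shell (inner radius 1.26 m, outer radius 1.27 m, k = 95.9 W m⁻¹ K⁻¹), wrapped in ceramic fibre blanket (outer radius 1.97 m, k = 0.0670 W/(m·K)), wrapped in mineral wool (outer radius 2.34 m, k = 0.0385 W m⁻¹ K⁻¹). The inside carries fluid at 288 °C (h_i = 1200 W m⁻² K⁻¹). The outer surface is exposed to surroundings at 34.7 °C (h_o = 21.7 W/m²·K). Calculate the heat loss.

Series thermal resistances, inner to outer:
  R_conv,in = 1/(4πr²h) = 1/(4π·1.26²·1200) = 4.177×10^-5 K/W
  R_brass = (1/1.26 − 1/1.27)/(4πk) = 0.006249/(4π·95.9) = 5.186×10^-6 K/W
  R_ceramic fibre blanket = (1/1.27 − 1/1.97)/(4πk) = 0.2798/(4π·0.0670) = 0.3323 K/W
  R_mineral wool = (1/1.97 − 1/2.34)/(4πk) = 0.08026/(4π·0.0385) = 0.1659 K/W
  R_conv,out = 1/(4πr²h) = 1/(4π·2.34²·21.7) = 6.697×10^-4 K/W
ΣR = 4.177×10^-5 + 5.186×10^-6 + 0.3323 + 0.1659 + 6.697×10^-4 = 0.4989 K/W
Q = ΔT/ΣR = (288 °C − 34.7 °C)/0.4989 = 508 W

Q = 508 W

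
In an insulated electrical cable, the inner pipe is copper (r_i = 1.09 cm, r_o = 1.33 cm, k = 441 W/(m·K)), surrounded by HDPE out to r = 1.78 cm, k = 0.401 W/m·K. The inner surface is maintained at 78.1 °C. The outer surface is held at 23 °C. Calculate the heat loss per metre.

Resistance network (inner→outer):
  R'_copper = ln(0.0133/0.0109)/(2πk) = 0.1990/(2π·441) = 7.182×10^-5 m·K/W
  R'_HDPE = ln(0.0178/0.0133)/(2πk) = 0.2914/(2π·0.401) = 0.1157 m·K/W
ΣR = 7.182×10^-5 + 0.1157 = 0.1158 m·K/W
Q' = ΔT/ΣR = (78.1 °C − 23 °C)/0.1158 = 476 W/m

Q' = 476 W/m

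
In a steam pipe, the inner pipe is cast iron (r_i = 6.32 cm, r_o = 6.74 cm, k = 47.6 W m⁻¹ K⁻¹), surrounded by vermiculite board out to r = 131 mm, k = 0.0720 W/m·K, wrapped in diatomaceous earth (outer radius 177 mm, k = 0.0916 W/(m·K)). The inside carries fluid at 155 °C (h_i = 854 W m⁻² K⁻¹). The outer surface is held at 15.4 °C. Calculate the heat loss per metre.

Q' = 70.0 W/m

Treat each layer as a resistance in series:
  R'_conv,in = 1/(2πr h) = 1/(2π·0.0632·854) = 0.002949 m·K/W
  R'_cast iron = ln(0.0674/0.0632)/(2πk) = 0.06434/(2π·47.6) = 2.151×10^-4 m·K/W
  R'_vermiculite board = ln(0.131/0.0674)/(2πk) = 0.6646/(2π·0.0720) = 1.469 m·K/W
  R'_diatomaceous earth = ln(0.177/0.131)/(2πk) = 0.3010/(2π·0.0916) = 0.5229 m·K/W
ΣR = 0.002949 + 2.151×10^-4 + 1.469 + 0.5229 = 1.995 m·K/W
Q' = ΔT/ΣR = (155 °C − 15.4 °C)/1.995 = 70.0 W/m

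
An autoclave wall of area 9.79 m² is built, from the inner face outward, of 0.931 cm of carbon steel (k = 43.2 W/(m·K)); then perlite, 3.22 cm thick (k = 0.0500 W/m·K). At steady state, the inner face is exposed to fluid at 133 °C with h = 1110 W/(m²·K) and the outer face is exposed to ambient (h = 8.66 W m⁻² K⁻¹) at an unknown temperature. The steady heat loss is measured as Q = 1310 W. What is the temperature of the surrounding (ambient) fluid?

Sum the resistances:
  R_conv,in = 1/(hA) = 1/(1110·9.79) = 9.202×10^-5 K/W
  R_carbon steel = L/(kA) = 0.00931/(43.2·9.79) = 2.201×10^-5 K/W
  R_perlite = L/(kA) = 0.0322/(0.0500·9.79) = 0.06578 K/W
  R_conv,out = 1/(hA) = 1/(8.66·9.79) = 0.01180 K/W
ΣR = 0.07769 K/W
ΔT = Q·ΣR = 1310 × 0.07769 = 101.8 K
Heat flows outward, so T_out = T_in − ΔT = 133 − 101.8 = 31.2 °C

T_out = 31.2 °C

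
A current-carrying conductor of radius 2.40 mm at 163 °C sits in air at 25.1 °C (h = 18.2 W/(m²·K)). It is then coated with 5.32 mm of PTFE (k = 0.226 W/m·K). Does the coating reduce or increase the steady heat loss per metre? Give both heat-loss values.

increases: 37.8 → 70.5 W/m

Critical radius for a cylinder: r_cr = k/h = 0.0124 m = 1.24 cm.
Outer radius after coating: r₂ = 0.00240 + 0.00532 = 0.00772 m.
Since r₁ < r_cr and r₂ ≤ r_cr, the coating moves toward the maximum at r_cr — heat loss rises.
Bare: R = 1/(2πr₁h) = 3.644 m·K/W; Q = 137.9/3.644 = 37.8 W/m.
Coated: R = R_cond + R_conv = 1.956 m·K/W; Q = 137.9/1.956 = 70.5 W/m.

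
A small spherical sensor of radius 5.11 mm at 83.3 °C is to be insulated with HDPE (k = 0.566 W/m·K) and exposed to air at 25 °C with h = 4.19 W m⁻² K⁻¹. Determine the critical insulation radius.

r_cr = 27.0 cm

For a sphere, r_cr = 2k_ins/h = 2·0.566/4.19 = 0.270 m = 27.0 cm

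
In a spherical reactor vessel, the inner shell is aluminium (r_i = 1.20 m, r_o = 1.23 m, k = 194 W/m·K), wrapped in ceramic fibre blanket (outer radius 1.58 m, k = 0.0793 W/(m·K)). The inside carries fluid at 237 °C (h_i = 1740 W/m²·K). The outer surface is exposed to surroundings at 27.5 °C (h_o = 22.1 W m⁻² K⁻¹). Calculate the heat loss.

Resistance network (inner→outer):
  R_conv,in = 1/(4πr²h) = 1/(4π·1.20²·1740) = 3.176×10^-5 K/W
  R_aluminium = (1/1.20 − 1/1.23)/(4πk) = 0.02033/(4π·194) = 8.337×10^-6 K/W
  R_ceramic fibre blanket = (1/1.23 − 1/1.58)/(4πk) = 0.1801/(4π·0.0793) = 0.1807 K/W
  R_conv,out = 1/(4πr²h) = 1/(4π·1.58²·22.1) = 0.001442 K/W
ΣR = 3.176×10^-5 + 8.337×10^-6 + 0.1807 + 0.001442 = 0.1822 K/W
Q = ΔT/ΣR = (237 °C − 27.5 °C)/0.1822 = 1150 W

Q = 1150 W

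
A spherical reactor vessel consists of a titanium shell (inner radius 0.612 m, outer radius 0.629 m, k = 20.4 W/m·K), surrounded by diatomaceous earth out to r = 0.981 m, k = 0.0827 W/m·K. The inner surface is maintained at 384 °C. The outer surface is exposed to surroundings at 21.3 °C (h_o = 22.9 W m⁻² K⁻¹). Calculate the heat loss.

Resistance network (inner→outer):
  R_titanium = (1/0.612 − 1/0.629)/(4πk) = 0.04416/(4π·20.4) = 1.723×10^-4 K/W
  R_diatomaceous earth = (1/0.629 − 1/0.981)/(4πk) = 0.5705/(4π·0.0827) = 0.5489 K/W
  R_conv,out = 1/(4πr²h) = 1/(4π·0.981²·22.9) = 0.003611 K/W
ΣR = 1.723×10^-4 + 0.5489 + 0.003611 = 0.5527 K/W
Q = ΔT/ΣR = (384 °C − 21.3 °C)/0.5527 = 656 W

Q = 656 W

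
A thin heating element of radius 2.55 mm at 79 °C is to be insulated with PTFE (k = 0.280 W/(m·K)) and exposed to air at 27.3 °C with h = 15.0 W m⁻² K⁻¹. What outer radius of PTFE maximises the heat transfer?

For a cylinder, r_cr = k_ins/h = 0.280/15.0 = 0.0187 m = 1.87 cm

r_cr = 1.87 cm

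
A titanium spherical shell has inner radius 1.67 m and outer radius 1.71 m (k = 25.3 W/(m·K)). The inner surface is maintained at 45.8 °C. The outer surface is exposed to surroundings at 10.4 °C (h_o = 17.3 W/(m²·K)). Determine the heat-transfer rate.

Q = 21.9 kW

Treat each layer as a resistance in series:
  R_titanium = (1/1.67 − 1/1.71)/(4πk) = 0.01401/(4π·25.3) = 4.406×10^-5 K/W
  R_conv,out = 1/(4πr²h) = 1/(4π·1.71²·17.3) = 0.001573 K/W
ΣR = 4.406×10^-5 + 0.001573 = 0.001617 K/W
Q = ΔT/ΣR = (45.8 °C − 10.4 °C)/0.001617 = 21900 W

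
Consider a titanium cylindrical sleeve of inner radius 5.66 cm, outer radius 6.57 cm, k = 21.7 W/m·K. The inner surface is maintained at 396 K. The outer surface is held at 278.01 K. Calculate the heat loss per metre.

Q' = 1.08×10^5 W/m

Q' = 2πk·ΔT/ln(r₂/r₁) = 2π × 21.7 × 117.99 / ln(0.0657/0.0566) = 1.08×10^5 W/m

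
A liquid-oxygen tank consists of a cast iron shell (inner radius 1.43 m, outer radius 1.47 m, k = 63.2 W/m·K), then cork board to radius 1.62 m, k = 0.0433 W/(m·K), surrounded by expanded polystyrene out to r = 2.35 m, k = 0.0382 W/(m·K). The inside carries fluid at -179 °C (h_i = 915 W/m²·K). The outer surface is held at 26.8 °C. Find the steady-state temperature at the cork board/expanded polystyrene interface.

Series thermal resistances, inner to outer:
  R_conv,in = 1/(4πr²h) = 1/(4π·1.43²·915) = 4.253×10^-5 K/W
  R_cast iron = (1/1.43 − 1/1.47)/(4πk) = 0.01903/(4π·63.2) = 2.396×10^-5 K/W
  R_cork board = (1/1.47 − 1/1.62)/(4πk) = 0.06299/(4π·0.0433) = 0.1158 K/W
  R_expanded polystyrene = (1/1.62 − 1/2.35)/(4πk) = 0.1918/(4π·0.0382) = 0.3995 K/W
ΣR = 4.253×10^-5 + 2.396×10^-5 + 0.1158 + 0.3995 = 0.5154 K/W
Q = ΔT/ΣR = (-179 °C − 26.8 °C)/0.5154 = -399.3 W
From the inner boundary to the cork board/expanded polystyrene interface, ΣR_partial = 0.1159 K/W.
T_interface = T_in − Q·ΣR_partial = -179 °C − (-399.3)(0.1159) = -133 °C

T = -133 °C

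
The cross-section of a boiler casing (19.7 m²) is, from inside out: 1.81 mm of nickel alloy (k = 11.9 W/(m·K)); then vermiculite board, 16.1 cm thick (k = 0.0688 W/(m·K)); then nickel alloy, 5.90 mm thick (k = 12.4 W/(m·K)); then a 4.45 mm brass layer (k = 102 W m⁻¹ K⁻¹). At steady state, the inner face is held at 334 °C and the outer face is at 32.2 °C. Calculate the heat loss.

Q = 2540 W

Resistance network (inner→outer):
  R_nickel alloy = L/(kA) = 0.00181/(11.9·19.7) = 7.721×10^-6 K/W
  R_vermiculite board = L/(kA) = 0.161/(0.0688·19.7) = 0.1188 K/W
  R_nickel alloy = L/(kA) = 0.00590/(12.4·19.7) = 2.415×10^-5 K/W
  R_brass = L/(kA) = 0.00445/(102·19.7) = 2.215×10^-6 K/W
ΣR = 7.721×10^-6 + 0.1188 + 2.415×10^-5 + 2.215×10^-6 = 0.1188 K/W
Q = ΔT/ΣR = (334 °C − 32.2 °C)/0.1188 = 2540 W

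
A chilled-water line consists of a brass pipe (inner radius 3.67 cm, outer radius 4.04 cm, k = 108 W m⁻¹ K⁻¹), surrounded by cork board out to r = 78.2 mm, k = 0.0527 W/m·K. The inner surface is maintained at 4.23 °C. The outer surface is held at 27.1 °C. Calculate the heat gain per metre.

Treat each layer as a resistance in series:
  R'_brass = ln(0.0404/0.0367)/(2πk) = 0.09605/(2π·108) = 1.415×10^-4 m·K/W
  R'_cork board = ln(0.0782/0.0404)/(2πk) = 0.6604/(2π·0.0527) = 1.995 m·K/W
ΣR = 1.415×10^-4 + 1.995 = 1.995 m·K/W
Q' = ΔT/ΣR = (4.23 °C − 27.1 °C)/1.995 = -11.5 W/m
(Negative Q' ⇒ heat flows inward; heat gain = 11.5 W/m.)

Q' = 11.5 W/m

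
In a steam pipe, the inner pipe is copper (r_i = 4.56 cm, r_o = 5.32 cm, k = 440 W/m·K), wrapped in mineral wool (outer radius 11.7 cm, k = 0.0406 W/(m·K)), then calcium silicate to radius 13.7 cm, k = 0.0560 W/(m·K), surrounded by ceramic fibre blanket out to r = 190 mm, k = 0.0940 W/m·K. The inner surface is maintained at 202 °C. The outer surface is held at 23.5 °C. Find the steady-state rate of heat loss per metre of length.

Resistance network (inner→outer):
  R'_copper = ln(0.0532/0.0456)/(2πk) = 0.1542/(2π·440) = 5.576×10^-5 m·K/W
  R'_mineral wool = ln(0.117/0.0532)/(2πk) = 0.7881/(2π·0.0406) = 3.089 m·K/W
  R'_calcium silicate = ln(0.137/0.117)/(2πk) = 0.1578/(2π·0.0560) = 0.4485 m·K/W
  R'_ceramic fibre blanket = ln(0.190/0.137)/(2πk) = 0.3270/(2π·0.0940) = 0.5537 m·K/W
ΣR = 5.576×10^-5 + 3.089 + 0.4485 + 0.5537 = 4.091 m·K/W
Q' = ΔT/ΣR = (202 °C − 23.5 °C)/4.091 = 43.6 W/m

Q' = 43.6 W/m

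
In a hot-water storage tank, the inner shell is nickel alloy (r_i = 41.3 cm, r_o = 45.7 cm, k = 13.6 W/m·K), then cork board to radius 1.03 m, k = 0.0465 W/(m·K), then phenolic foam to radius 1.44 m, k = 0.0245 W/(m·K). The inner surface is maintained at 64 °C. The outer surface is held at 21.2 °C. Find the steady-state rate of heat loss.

Q = 14.4 W

Treat each layer as a resistance in series:
  R_nickel alloy = (1/0.413 − 1/0.457)/(4πk) = 0.2331/(4π·13.6) = 0.001364 K/W
  R_cork board = (1/0.457 − 1/1.03)/(4πk) = 1.217/(4π·0.0465) = 2.083 K/W
  R_phenolic foam = (1/1.03 − 1/1.44)/(4πk) = 0.2764/(4π·0.0245) = 0.8979 K/W
ΣR = 0.001364 + 2.083 + 0.8979 = 2.982 K/W
Q = ΔT/ΣR = (64 °C − 21.2 °C)/2.982 = 14.4 W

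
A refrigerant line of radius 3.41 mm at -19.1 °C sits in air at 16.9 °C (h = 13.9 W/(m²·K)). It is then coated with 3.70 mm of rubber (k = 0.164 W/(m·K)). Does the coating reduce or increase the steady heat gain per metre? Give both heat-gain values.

increases: 10.7 → 15.5 W/m

Critical radius for a cylinder: r_cr = k/h = 0.0118 m = 1.18 cm.
Outer radius after coating: r₂ = 0.00341 + 0.00370 = 0.00711 m.
Since r₁ < r_cr and r₂ ≤ r_cr, the coating moves toward the maximum at r_cr — heat gain rises.
Bare: R = 1/(2πr₁h) = 3.358 m·K/W; Q = 36/3.358 = 10.7 W/m.
Coated: R = R_cond + R_conv = 2.323 m·K/W; Q = 36/2.323 = 15.5 W/m.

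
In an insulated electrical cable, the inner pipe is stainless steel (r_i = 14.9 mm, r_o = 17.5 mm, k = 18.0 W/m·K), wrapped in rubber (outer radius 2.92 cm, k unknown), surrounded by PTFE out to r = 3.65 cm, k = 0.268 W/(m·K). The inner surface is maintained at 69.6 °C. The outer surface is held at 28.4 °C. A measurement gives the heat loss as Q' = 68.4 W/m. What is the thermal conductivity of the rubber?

ΣR = ΔT/Q' = |69.6 − 28.4|/68.4 = 0.6023 m·K/W
Known resistances:
  R'_stainless steel = ln(0.0175/0.0149)/(2πk) = 0.1608/(2π·18.0) = 0.001422 m·K/W
  R'_PTFE = ln(0.0365/0.0292)/(2πk) = 0.2231/(2π·0.268) = 0.1325 m·K/W
R_rubber = ΣR − ΣR_known = 0.6023 − 0.1339 = 0.4684 m·K/W
ln(r₂/r₁)/(2πk) = 0.4684 ⇒ k = 0.5120/(2π·0.4684) = 0.174 W/m·K

k = 0.174 W/m·K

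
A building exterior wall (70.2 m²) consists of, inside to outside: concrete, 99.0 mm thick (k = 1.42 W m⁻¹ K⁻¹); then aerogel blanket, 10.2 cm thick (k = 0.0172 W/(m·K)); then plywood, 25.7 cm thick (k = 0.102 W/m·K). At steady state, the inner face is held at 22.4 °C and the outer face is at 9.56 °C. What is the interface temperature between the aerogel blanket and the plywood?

Treat each layer as a resistance in series:
  R_concrete = L/(kA) = 0.0990/(1.42·70.2) = 9.931×10^-4 K/W
  R_aerogel blanket = L/(kA) = 0.102/(0.0172·70.2) = 0.08448 K/W
  R_plywood = L/(kA) = 0.257/(0.102·70.2) = 0.03589 K/W
ΣR = 9.931×10^-4 + 0.08448 + 0.03589 = 0.1214 K/W
Q = ΔT/ΣR = (22.4 °C − 9.56 °C)/0.1214 = 105.8 W
From the inner boundary to the aerogel blanket/plywood interface, ΣR_partial = 0.08547 K/W.
T_interface = T_in − Q·ΣR_partial = 22.4 °C − (105.8)(0.08547) = 13.4 °C

T = 13.4 °C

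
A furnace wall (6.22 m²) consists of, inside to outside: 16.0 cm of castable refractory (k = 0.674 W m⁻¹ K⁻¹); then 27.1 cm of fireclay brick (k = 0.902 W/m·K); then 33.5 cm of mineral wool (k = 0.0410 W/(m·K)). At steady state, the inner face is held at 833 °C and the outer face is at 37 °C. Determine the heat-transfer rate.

Resistance network (inner→outer):
  R_castable refractory = L/(kA) = 0.160/(0.674·6.22) = 0.03817 K/W
  R_fireclay brick = L/(kA) = 0.271/(0.902·6.22) = 0.04830 K/W
  R_mineral wool = L/(kA) = 0.335/(0.0410·6.22) = 1.314 K/W
ΣR = 0.03817 + 0.04830 + 1.314 = 1.400 K/W
Q = ΔT/ΣR = (833 °C − 37 °C)/1.400 = 569 W

Q = 569 W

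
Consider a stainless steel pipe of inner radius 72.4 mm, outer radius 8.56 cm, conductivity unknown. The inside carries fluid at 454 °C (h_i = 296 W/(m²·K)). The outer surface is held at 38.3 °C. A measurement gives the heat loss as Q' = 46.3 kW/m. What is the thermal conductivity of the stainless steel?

ΣR = ΔT/Q' = |454 − 38.3|/46300 = 0.008978 m·K/W
Known resistances:
  R'_conv,in = 1/(2πr h) = 1/(2π·0.0724·296) = 0.007427 m·K/W
R_stainless steel = ΣR − ΣR_known = 0.008978 − 0.007427 = 0.001551 m·K/W
ln(r₂/r₁)/(2πk) = 0.001551 ⇒ k = 0.1675/(2π·0.001551) = 17.2 W/m·K

k = 17.2 W/m·K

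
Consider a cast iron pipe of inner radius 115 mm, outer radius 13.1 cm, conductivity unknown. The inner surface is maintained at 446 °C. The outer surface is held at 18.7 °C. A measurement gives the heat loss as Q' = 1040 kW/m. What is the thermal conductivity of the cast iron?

k = 50.5 W/m·K

ΣR = ΔT/Q' = |446 − 18.7|/1.04×10^6 = 4.109×10^-4 m·K/W
ln(r₂/r₁)/(2πk) = 4.109×10^-4 ⇒ k = 0.1303/(2π·4.109×10^-4) = 50.5 W/m·K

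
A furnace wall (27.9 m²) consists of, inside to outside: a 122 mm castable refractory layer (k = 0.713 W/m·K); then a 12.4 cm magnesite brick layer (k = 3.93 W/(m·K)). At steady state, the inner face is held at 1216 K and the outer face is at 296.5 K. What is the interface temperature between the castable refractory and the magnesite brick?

Treat each layer as a resistance in series:
  R_castable refractory = L/(kA) = 0.122/(0.713·27.9) = 0.006133 K/W
  R_magnesite brick = L/(kA) = 0.124/(3.93·27.9) = 0.001131 K/W
ΣR = 0.006133 + 0.001131 = 0.007264 K/W
Q = ΔT/ΣR = (1216 K − 296.5 K)/0.007264 = 1.266×10^5 W
From the inner boundary to the castable refractory/magnesite brick interface, ΣR_partial = 0.006133 K/W.
T_interface = T_in − Q·ΣR_partial = 1216 K − (1.266×10^5)(0.006133) = 440 K

T = 440 K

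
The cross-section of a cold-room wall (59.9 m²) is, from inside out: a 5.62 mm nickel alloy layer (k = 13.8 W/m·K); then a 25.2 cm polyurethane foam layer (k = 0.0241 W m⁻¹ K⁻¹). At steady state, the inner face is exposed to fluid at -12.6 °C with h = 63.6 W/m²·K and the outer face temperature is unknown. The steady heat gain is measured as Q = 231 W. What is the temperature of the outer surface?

T_out = 27.8 °C

Sum the resistances:
  R_conv,in = 1/(hA) = 1/(63.6·59.9) = 2.625×10^-4 K/W
  R_nickel alloy = L/(kA) = 0.00562/(13.8·59.9) = 6.799×10^-6 K/W
  R_polyurethane foam = L/(kA) = 0.252/(0.0241·59.9) = 0.1746 K/W
ΣR = 0.1748 K/W
ΔT = Q·ΣR = 231 × 0.1748 = 40.38 K
Heat flows inward, so T_out = T_in + ΔT = -12.6 + 40.38 = 27.8 °C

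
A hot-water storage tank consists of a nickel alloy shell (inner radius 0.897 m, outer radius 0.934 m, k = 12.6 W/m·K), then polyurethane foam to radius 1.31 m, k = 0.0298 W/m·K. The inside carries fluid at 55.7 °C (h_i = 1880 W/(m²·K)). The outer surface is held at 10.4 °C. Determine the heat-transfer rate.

Q = 55.2 W

Resistance network (inner→outer):
  R_conv,in = 1/(4πr²h) = 1/(4π·0.897²·1880) = 5.261×10^-5 K/W
  R_nickel alloy = (1/0.897 − 1/0.934)/(4πk) = 0.04416/(4π·12.6) = 2.789×10^-4 K/W
  R_polyurethane foam = (1/0.934 − 1/1.31)/(4πk) = 0.3073/(4π·0.0298) = 0.8206 K/W
ΣR = 5.261×10^-5 + 2.789×10^-4 + 0.8206 = 0.8209 K/W
Q = ΔT/ΣR = (55.7 °C − 10.4 °C)/0.8209 = 55.2 W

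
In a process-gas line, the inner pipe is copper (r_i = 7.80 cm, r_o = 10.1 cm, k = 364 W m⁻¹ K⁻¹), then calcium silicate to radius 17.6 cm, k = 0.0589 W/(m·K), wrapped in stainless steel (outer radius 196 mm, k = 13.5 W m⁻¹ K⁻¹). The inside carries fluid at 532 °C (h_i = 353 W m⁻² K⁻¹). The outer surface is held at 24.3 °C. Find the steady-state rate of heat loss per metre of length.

Treat each layer as a resistance in series:
  R'_conv,in = 1/(2πr h) = 1/(2π·0.0780·353) = 0.005780 m·K/W
  R'_copper = ln(0.101/0.0780)/(2πk) = 0.2584/(2π·364) = 1.130×10^-4 m·K/W
  R'_calcium silicate = ln(0.176/0.101)/(2πk) = 0.5554/(2π·0.0589) = 1.501 m·K/W
  R'_stainless steel = ln(0.196/0.176)/(2πk) = 0.1076/(2π·13.5) = 0.001269 m·K/W
ΣR = 0.005780 + 1.130×10^-4 + 1.501 + 0.001269 = 1.508 m·K/W
Q' = ΔT/ΣR = (532 °C − 24.3 °C)/1.508 = 337 W/m

Q' = 337 W/m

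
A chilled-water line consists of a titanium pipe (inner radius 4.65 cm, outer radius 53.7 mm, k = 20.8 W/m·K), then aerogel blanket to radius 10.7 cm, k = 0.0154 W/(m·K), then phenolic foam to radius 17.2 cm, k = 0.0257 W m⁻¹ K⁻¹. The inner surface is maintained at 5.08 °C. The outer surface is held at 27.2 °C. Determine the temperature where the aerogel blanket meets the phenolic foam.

T = 20.7 °C

Treat each layer as a resistance in series:
  R'_titanium = ln(0.0537/0.0465)/(2πk) = 0.1440/(2π·20.8) = 0.001102 m·K/W
  R'_aerogel blanket = ln(0.107/0.0537)/(2πk) = 0.6894/(2π·0.0154) = 7.125 m·K/W
  R'_phenolic foam = ln(0.172/0.107)/(2πk) = 0.4747/(2π·0.0257) = 2.940 m·K/W
ΣR = 0.001102 + 7.125 + 2.940 = 10.07 m·K/W
Q' = ΔT/ΣR = (5.08 °C − 27.2 °C)/10.07 = -2.197 W/m
From the inner boundary to the aerogel blanket/phenolic foam interface, ΣR_partial = 7.126 m·K/W.
T_interface = T_in − Q'·ΣR_partial = 5.08 °C − (-2.197)(7.126) = 20.7 °C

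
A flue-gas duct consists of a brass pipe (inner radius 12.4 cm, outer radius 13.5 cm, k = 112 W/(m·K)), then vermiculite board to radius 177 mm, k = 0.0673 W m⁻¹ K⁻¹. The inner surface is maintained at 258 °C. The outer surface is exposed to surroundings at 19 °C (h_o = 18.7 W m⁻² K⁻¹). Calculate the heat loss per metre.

Q' = 347 W/m

Series thermal resistances, inner to outer:
  R'_brass = ln(0.135/0.124)/(2πk) = 0.08499/(2π·112) = 1.208×10^-4 m·K/W
  R'_vermiculite board = ln(0.177/0.135)/(2πk) = 0.2709/(2π·0.0673) = 0.6406 m·K/W
  R'_conv,out = 1/(2πr h) = 1/(2π·0.177·18.7) = 0.04808 m·K/W
ΣR = 1.208×10^-4 + 0.6406 + 0.04808 = 0.6888 m·K/W
Q' = ΔT/ΣR = (258 °C − 19 °C)/0.6888 = 347 W/m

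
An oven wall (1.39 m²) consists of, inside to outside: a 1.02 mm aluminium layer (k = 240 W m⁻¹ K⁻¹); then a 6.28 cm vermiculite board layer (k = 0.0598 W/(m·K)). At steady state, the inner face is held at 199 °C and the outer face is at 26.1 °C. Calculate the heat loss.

Q = 229 W

Treat each layer as a resistance in series:
  R_aluminium = L/(kA) = 0.00102/(240·1.39) = 3.058×10^-6 K/W
  R_vermiculite board = L/(kA) = 0.0628/(0.0598·1.39) = 0.7555 K/W
ΣR = 3.058×10^-6 + 0.7555 = 0.7555 K/W
Q = ΔT/ΣR = (199 °C − 26.1 °C)/0.7555 = 229 W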